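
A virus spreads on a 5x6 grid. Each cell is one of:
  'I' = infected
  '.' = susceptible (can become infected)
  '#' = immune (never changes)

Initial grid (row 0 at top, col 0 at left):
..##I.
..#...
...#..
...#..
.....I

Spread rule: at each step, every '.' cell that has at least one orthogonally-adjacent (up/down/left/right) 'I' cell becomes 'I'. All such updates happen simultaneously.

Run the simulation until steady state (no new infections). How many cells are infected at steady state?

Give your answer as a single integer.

Answer: 25

Derivation:
Step 0 (initial): 2 infected
Step 1: +4 new -> 6 infected
Step 2: +6 new -> 12 infected
Step 3: +1 new -> 13 infected
Step 4: +2 new -> 15 infected
Step 5: +3 new -> 18 infected
Step 6: +2 new -> 20 infected
Step 7: +2 new -> 22 infected
Step 8: +2 new -> 24 infected
Step 9: +1 new -> 25 infected
Step 10: +0 new -> 25 infected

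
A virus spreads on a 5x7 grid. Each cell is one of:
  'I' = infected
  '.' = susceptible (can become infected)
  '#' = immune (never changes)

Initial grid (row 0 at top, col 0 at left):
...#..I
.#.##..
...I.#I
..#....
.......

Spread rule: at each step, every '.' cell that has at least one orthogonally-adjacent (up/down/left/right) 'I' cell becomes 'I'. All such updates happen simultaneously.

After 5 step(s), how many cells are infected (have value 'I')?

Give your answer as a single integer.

Answer: 29

Derivation:
Step 0 (initial): 3 infected
Step 1: +6 new -> 9 infected
Step 2: +8 new -> 17 infected
Step 3: +6 new -> 23 infected
Step 4: +4 new -> 27 infected
Step 5: +2 new -> 29 infected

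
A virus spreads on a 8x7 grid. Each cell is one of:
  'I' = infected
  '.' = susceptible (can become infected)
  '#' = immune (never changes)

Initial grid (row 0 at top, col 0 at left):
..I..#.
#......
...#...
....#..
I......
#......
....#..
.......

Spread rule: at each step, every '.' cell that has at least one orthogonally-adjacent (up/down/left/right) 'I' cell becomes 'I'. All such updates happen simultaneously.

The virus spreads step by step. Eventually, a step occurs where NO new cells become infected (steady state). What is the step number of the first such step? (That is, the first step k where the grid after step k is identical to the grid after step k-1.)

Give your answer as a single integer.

Answer: 10

Derivation:
Step 0 (initial): 2 infected
Step 1: +5 new -> 7 infected
Step 2: +9 new -> 16 infected
Step 3: +6 new -> 22 infected
Step 4: +8 new -> 30 infected
Step 5: +7 new -> 37 infected
Step 6: +6 new -> 43 infected
Step 7: +4 new -> 47 infected
Step 8: +2 new -> 49 infected
Step 9: +1 new -> 50 infected
Step 10: +0 new -> 50 infected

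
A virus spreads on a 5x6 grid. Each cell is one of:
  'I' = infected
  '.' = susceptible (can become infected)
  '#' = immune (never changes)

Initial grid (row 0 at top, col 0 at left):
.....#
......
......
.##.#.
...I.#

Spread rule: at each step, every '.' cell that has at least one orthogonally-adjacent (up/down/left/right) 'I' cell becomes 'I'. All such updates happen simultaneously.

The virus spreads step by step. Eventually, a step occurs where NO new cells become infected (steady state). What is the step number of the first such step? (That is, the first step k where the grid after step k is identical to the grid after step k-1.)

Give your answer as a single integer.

Answer: 8

Derivation:
Step 0 (initial): 1 infected
Step 1: +3 new -> 4 infected
Step 2: +2 new -> 6 infected
Step 3: +4 new -> 10 infected
Step 4: +6 new -> 16 infected
Step 5: +6 new -> 22 infected
Step 6: +2 new -> 24 infected
Step 7: +1 new -> 25 infected
Step 8: +0 new -> 25 infected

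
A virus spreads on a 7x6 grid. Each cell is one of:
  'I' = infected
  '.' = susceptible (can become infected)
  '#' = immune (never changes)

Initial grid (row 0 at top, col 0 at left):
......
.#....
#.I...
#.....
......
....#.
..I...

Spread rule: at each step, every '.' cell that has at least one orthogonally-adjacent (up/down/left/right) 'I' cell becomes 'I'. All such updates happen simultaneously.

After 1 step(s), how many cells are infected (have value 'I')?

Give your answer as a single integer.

Step 0 (initial): 2 infected
Step 1: +7 new -> 9 infected

Answer: 9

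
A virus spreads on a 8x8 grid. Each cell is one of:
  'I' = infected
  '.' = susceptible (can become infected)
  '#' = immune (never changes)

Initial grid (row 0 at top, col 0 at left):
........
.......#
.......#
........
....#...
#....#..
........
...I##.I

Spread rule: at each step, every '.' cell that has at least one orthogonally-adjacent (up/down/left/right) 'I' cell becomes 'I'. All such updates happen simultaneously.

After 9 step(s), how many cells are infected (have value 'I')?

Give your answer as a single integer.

Answer: 56

Derivation:
Step 0 (initial): 2 infected
Step 1: +4 new -> 6 infected
Step 2: +6 new -> 12 infected
Step 3: +8 new -> 20 infected
Step 4: +6 new -> 26 infected
Step 5: +6 new -> 32 infected
Step 6: +7 new -> 39 infected
Step 7: +7 new -> 46 infected
Step 8: +6 new -> 52 infected
Step 9: +4 new -> 56 infected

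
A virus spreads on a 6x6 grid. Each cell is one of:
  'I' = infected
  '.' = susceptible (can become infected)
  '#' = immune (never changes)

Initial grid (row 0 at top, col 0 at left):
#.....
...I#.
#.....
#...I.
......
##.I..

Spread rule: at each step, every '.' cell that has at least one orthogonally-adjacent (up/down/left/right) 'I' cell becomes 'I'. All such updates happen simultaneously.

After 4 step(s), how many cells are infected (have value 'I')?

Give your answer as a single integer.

Step 0 (initial): 3 infected
Step 1: +10 new -> 13 infected
Step 2: +9 new -> 22 infected
Step 3: +7 new -> 29 infected
Step 4: +1 new -> 30 infected

Answer: 30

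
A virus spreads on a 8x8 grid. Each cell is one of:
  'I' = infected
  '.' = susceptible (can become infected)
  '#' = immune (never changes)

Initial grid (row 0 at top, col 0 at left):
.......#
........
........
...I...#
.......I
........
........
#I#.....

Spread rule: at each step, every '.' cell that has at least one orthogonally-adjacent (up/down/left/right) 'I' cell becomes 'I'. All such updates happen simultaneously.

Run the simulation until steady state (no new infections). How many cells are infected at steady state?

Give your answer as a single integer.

Step 0 (initial): 3 infected
Step 1: +7 new -> 10 infected
Step 2: +15 new -> 25 infected
Step 3: +15 new -> 40 infected
Step 4: +12 new -> 52 infected
Step 5: +7 new -> 59 infected
Step 6: +1 new -> 60 infected
Step 7: +0 new -> 60 infected

Answer: 60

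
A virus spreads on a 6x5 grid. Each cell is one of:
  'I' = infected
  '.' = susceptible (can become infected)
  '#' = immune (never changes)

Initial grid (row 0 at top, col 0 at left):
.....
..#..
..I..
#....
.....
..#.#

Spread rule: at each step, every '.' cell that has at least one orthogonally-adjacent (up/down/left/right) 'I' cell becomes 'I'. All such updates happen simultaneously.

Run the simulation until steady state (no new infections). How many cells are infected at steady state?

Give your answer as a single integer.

Step 0 (initial): 1 infected
Step 1: +3 new -> 4 infected
Step 2: +7 new -> 11 infected
Step 3: +7 new -> 18 infected
Step 4: +7 new -> 25 infected
Step 5: +1 new -> 26 infected
Step 6: +0 new -> 26 infected

Answer: 26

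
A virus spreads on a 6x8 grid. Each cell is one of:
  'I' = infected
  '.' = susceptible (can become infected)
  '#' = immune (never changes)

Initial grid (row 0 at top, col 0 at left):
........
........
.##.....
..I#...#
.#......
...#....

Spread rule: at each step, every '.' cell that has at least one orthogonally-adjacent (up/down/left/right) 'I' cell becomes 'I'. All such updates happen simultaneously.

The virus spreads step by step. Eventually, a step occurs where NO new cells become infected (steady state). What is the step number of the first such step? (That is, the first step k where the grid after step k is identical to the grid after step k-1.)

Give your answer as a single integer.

Answer: 11

Derivation:
Step 0 (initial): 1 infected
Step 1: +2 new -> 3 infected
Step 2: +3 new -> 6 infected
Step 3: +4 new -> 10 infected
Step 4: +5 new -> 15 infected
Step 5: +6 new -> 21 infected
Step 6: +8 new -> 29 infected
Step 7: +6 new -> 35 infected
Step 8: +4 new -> 39 infected
Step 9: +2 new -> 41 infected
Step 10: +1 new -> 42 infected
Step 11: +0 new -> 42 infected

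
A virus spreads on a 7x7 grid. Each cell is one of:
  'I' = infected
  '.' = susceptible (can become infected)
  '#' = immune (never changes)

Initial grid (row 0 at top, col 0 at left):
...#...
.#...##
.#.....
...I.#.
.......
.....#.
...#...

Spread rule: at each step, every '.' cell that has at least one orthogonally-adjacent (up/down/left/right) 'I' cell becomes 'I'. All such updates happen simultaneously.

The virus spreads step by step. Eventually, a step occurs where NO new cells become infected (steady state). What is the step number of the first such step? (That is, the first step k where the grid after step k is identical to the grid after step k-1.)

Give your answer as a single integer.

Step 0 (initial): 1 infected
Step 1: +4 new -> 5 infected
Step 2: +7 new -> 12 infected
Step 3: +8 new -> 20 infected
Step 4: +9 new -> 29 infected
Step 5: +8 new -> 37 infected
Step 6: +4 new -> 41 infected
Step 7: +0 new -> 41 infected

Answer: 7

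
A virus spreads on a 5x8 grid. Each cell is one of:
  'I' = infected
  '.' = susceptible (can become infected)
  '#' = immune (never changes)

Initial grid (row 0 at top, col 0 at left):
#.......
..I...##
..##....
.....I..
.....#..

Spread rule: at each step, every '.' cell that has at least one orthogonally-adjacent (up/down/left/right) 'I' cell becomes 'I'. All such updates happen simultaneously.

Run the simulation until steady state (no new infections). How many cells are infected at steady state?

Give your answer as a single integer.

Step 0 (initial): 2 infected
Step 1: +6 new -> 8 infected
Step 2: +12 new -> 20 infected
Step 3: +8 new -> 28 infected
Step 4: +4 new -> 32 infected
Step 5: +2 new -> 34 infected
Step 6: +0 new -> 34 infected

Answer: 34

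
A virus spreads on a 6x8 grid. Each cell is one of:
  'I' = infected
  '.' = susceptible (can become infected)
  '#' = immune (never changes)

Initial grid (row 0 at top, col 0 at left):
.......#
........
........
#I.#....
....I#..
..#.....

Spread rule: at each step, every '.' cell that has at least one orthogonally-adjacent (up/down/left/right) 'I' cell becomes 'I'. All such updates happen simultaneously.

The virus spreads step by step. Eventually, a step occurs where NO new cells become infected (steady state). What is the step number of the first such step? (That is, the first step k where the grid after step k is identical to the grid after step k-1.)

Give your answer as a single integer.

Step 0 (initial): 2 infected
Step 1: +6 new -> 8 infected
Step 2: +10 new -> 18 infected
Step 3: +9 new -> 27 infected
Step 4: +9 new -> 36 infected
Step 5: +5 new -> 41 infected
Step 6: +2 new -> 43 infected
Step 7: +0 new -> 43 infected

Answer: 7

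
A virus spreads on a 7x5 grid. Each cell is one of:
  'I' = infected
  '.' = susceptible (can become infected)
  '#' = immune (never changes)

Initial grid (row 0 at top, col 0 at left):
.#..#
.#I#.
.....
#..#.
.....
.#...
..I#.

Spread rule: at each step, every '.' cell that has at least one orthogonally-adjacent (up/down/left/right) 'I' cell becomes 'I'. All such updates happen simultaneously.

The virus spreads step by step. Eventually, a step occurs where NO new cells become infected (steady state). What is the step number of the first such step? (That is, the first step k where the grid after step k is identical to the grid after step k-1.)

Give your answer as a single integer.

Answer: 6

Derivation:
Step 0 (initial): 2 infected
Step 1: +4 new -> 6 infected
Step 2: +7 new -> 13 infected
Step 3: +7 new -> 20 infected
Step 4: +6 new -> 26 infected
Step 5: +1 new -> 27 infected
Step 6: +0 new -> 27 infected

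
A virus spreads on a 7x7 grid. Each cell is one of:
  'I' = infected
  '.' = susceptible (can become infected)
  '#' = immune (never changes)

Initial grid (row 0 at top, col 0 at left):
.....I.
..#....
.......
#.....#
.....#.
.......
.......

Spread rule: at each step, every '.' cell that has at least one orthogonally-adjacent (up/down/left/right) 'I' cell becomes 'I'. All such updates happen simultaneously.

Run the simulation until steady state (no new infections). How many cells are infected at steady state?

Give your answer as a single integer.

Step 0 (initial): 1 infected
Step 1: +3 new -> 4 infected
Step 2: +4 new -> 8 infected
Step 3: +5 new -> 13 infected
Step 4: +3 new -> 16 infected
Step 5: +5 new -> 21 infected
Step 6: +5 new -> 26 infected
Step 7: +6 new -> 32 infected
Step 8: +5 new -> 37 infected
Step 9: +5 new -> 42 infected
Step 10: +2 new -> 44 infected
Step 11: +1 new -> 45 infected
Step 12: +0 new -> 45 infected

Answer: 45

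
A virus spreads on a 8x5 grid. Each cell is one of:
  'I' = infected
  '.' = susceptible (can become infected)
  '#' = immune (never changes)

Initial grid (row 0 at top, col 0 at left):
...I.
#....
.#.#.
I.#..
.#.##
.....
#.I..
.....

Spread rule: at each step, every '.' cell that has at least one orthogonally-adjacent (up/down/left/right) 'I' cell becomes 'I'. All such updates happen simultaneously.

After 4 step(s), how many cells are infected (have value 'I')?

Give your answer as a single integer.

Answer: 31

Derivation:
Step 0 (initial): 3 infected
Step 1: +10 new -> 13 infected
Step 2: +10 new -> 23 infected
Step 3: +7 new -> 30 infected
Step 4: +1 new -> 31 infected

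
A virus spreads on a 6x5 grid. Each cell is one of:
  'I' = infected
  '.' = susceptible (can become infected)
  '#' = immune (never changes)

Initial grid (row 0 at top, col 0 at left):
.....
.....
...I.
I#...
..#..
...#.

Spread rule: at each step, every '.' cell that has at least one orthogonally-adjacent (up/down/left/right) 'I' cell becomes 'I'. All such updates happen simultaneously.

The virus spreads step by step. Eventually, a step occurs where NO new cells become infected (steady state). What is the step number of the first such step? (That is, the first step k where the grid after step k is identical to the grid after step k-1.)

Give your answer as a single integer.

Answer: 5

Derivation:
Step 0 (initial): 2 infected
Step 1: +6 new -> 8 infected
Step 2: +10 new -> 18 infected
Step 3: +6 new -> 24 infected
Step 4: +3 new -> 27 infected
Step 5: +0 new -> 27 infected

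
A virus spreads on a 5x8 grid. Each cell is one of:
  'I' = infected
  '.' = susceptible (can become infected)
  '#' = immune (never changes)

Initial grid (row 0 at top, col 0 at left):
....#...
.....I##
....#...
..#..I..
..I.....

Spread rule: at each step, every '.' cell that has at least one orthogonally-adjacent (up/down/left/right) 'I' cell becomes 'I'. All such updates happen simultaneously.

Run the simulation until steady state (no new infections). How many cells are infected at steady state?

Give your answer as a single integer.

Step 0 (initial): 3 infected
Step 1: +8 new -> 11 infected
Step 2: +9 new -> 20 infected
Step 3: +8 new -> 28 infected
Step 4: +4 new -> 32 infected
Step 5: +2 new -> 34 infected
Step 6: +1 new -> 35 infected
Step 7: +0 new -> 35 infected

Answer: 35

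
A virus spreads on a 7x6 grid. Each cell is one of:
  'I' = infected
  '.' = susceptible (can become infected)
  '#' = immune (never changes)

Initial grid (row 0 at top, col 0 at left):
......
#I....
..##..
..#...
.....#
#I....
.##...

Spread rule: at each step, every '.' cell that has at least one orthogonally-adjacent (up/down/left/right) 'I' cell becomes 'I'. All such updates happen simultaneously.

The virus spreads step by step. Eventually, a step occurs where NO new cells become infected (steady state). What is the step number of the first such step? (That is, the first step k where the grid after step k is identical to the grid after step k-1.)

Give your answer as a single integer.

Step 0 (initial): 2 infected
Step 1: +5 new -> 7 infected
Step 2: +8 new -> 15 infected
Step 3: +6 new -> 21 infected
Step 4: +7 new -> 28 infected
Step 5: +4 new -> 32 infected
Step 6: +1 new -> 33 infected
Step 7: +0 new -> 33 infected

Answer: 7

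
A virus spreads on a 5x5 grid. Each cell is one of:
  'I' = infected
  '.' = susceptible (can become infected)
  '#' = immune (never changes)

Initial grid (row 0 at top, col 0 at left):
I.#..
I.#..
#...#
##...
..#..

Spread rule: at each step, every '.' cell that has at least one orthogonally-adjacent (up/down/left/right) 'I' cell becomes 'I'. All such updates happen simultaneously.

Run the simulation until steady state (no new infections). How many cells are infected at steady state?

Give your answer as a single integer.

Answer: 16

Derivation:
Step 0 (initial): 2 infected
Step 1: +2 new -> 4 infected
Step 2: +1 new -> 5 infected
Step 3: +1 new -> 6 infected
Step 4: +2 new -> 8 infected
Step 5: +2 new -> 10 infected
Step 6: +4 new -> 14 infected
Step 7: +2 new -> 16 infected
Step 8: +0 new -> 16 infected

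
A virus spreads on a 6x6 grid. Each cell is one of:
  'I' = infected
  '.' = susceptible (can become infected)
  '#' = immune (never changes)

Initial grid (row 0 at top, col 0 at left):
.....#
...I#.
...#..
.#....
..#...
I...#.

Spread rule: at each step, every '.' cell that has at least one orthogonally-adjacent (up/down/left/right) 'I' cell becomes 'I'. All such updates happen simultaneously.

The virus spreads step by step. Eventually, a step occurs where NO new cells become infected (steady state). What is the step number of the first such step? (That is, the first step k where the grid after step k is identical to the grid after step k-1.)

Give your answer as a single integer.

Answer: 9

Derivation:
Step 0 (initial): 2 infected
Step 1: +4 new -> 6 infected
Step 2: +7 new -> 13 infected
Step 3: +6 new -> 19 infected
Step 4: +3 new -> 22 infected
Step 5: +2 new -> 24 infected
Step 6: +3 new -> 27 infected
Step 7: +2 new -> 29 infected
Step 8: +1 new -> 30 infected
Step 9: +0 new -> 30 infected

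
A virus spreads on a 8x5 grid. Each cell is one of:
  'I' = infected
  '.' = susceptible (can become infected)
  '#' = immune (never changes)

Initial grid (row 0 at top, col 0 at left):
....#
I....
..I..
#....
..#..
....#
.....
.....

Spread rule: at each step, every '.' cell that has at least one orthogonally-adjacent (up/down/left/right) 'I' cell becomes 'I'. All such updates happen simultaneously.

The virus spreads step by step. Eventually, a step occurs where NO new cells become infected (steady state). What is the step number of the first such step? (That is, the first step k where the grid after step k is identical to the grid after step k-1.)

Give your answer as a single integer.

Answer: 8

Derivation:
Step 0 (initial): 2 infected
Step 1: +7 new -> 9 infected
Step 2: +6 new -> 15 infected
Step 3: +5 new -> 20 infected
Step 4: +4 new -> 24 infected
Step 5: +4 new -> 28 infected
Step 6: +5 new -> 33 infected
Step 7: +3 new -> 36 infected
Step 8: +0 new -> 36 infected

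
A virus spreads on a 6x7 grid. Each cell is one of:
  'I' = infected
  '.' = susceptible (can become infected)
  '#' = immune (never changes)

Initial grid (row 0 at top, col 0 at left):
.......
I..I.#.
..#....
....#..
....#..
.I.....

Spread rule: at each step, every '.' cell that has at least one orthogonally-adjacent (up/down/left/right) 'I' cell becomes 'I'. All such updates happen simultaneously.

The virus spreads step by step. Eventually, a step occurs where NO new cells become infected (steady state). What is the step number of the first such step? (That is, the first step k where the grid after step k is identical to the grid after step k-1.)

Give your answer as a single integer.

Answer: 7

Derivation:
Step 0 (initial): 3 infected
Step 1: +10 new -> 13 infected
Step 2: +11 new -> 24 infected
Step 3: +5 new -> 29 infected
Step 4: +4 new -> 33 infected
Step 5: +4 new -> 37 infected
Step 6: +1 new -> 38 infected
Step 7: +0 new -> 38 infected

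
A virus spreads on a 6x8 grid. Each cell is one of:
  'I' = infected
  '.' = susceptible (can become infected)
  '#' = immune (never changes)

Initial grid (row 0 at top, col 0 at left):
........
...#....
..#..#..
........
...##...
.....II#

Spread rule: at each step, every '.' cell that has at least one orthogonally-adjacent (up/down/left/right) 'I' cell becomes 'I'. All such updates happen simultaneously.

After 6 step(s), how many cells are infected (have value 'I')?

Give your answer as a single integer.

Step 0 (initial): 2 infected
Step 1: +3 new -> 5 infected
Step 2: +4 new -> 9 infected
Step 3: +4 new -> 13 infected
Step 4: +6 new -> 19 infected
Step 5: +8 new -> 27 infected
Step 6: +5 new -> 32 infected

Answer: 32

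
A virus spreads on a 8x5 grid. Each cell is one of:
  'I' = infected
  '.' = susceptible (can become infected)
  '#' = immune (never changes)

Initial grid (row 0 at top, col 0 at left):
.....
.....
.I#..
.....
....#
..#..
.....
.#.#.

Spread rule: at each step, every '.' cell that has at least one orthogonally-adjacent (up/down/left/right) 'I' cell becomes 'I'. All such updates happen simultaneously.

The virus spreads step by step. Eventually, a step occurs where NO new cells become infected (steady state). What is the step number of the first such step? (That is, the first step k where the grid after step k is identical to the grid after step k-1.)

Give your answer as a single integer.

Step 0 (initial): 1 infected
Step 1: +3 new -> 4 infected
Step 2: +6 new -> 10 infected
Step 3: +7 new -> 17 infected
Step 4: +7 new -> 24 infected
Step 5: +5 new -> 29 infected
Step 6: +4 new -> 33 infected
Step 7: +1 new -> 34 infected
Step 8: +1 new -> 35 infected
Step 9: +0 new -> 35 infected

Answer: 9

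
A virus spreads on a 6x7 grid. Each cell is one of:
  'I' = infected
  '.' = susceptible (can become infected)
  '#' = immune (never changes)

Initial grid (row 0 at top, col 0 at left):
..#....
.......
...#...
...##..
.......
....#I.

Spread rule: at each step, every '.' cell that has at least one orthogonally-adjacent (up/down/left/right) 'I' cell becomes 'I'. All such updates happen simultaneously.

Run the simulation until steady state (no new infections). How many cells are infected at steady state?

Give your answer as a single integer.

Answer: 37

Derivation:
Step 0 (initial): 1 infected
Step 1: +2 new -> 3 infected
Step 2: +3 new -> 6 infected
Step 3: +3 new -> 9 infected
Step 4: +5 new -> 14 infected
Step 5: +6 new -> 20 infected
Step 6: +7 new -> 27 infected
Step 7: +5 new -> 32 infected
Step 8: +2 new -> 34 infected
Step 9: +2 new -> 36 infected
Step 10: +1 new -> 37 infected
Step 11: +0 new -> 37 infected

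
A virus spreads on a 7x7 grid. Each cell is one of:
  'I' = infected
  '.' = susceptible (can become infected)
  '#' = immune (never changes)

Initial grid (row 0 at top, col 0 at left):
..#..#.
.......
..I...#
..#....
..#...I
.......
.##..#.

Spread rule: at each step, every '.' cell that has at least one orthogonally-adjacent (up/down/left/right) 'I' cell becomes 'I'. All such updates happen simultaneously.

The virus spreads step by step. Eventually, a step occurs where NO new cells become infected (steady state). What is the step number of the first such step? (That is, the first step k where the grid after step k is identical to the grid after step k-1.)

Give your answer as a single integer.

Answer: 7

Derivation:
Step 0 (initial): 2 infected
Step 1: +6 new -> 8 infected
Step 2: +10 new -> 18 infected
Step 3: +10 new -> 28 infected
Step 4: +7 new -> 35 infected
Step 5: +4 new -> 39 infected
Step 6: +2 new -> 41 infected
Step 7: +0 new -> 41 infected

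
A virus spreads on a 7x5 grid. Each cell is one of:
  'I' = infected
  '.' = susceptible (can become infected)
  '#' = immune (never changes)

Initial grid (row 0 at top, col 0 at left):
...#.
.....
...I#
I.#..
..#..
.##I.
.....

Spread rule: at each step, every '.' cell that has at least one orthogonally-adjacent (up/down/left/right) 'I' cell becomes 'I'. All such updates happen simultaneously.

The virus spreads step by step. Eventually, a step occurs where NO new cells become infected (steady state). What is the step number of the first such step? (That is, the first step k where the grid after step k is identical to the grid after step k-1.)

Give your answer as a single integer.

Step 0 (initial): 3 infected
Step 1: +9 new -> 12 infected
Step 2: +10 new -> 22 infected
Step 3: +6 new -> 28 infected
Step 4: +1 new -> 29 infected
Step 5: +0 new -> 29 infected

Answer: 5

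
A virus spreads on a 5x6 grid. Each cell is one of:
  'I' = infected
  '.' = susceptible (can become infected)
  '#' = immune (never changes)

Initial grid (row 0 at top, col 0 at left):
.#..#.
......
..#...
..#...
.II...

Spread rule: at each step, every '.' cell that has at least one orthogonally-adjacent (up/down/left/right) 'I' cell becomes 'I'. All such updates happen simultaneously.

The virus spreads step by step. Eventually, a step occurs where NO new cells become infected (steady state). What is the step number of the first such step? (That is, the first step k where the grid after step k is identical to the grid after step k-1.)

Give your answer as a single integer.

Step 0 (initial): 2 infected
Step 1: +3 new -> 5 infected
Step 2: +4 new -> 9 infected
Step 3: +5 new -> 14 infected
Step 4: +5 new -> 19 infected
Step 5: +5 new -> 24 infected
Step 6: +1 new -> 25 infected
Step 7: +1 new -> 26 infected
Step 8: +0 new -> 26 infected

Answer: 8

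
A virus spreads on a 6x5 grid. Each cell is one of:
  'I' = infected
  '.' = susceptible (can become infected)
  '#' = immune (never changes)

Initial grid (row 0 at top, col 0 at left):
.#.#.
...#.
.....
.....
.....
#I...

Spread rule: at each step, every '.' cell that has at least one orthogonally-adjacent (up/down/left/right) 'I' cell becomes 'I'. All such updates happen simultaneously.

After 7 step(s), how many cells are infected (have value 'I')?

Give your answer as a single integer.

Answer: 25

Derivation:
Step 0 (initial): 1 infected
Step 1: +2 new -> 3 infected
Step 2: +4 new -> 7 infected
Step 3: +5 new -> 12 infected
Step 4: +5 new -> 17 infected
Step 5: +4 new -> 21 infected
Step 6: +3 new -> 24 infected
Step 7: +1 new -> 25 infected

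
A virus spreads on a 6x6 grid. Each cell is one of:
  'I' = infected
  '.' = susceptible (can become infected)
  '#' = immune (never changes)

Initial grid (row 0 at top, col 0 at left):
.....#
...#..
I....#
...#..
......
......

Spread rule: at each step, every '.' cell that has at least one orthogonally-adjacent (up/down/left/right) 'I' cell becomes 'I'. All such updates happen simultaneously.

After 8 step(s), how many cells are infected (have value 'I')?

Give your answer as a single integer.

Step 0 (initial): 1 infected
Step 1: +3 new -> 4 infected
Step 2: +5 new -> 9 infected
Step 3: +6 new -> 15 infected
Step 4: +4 new -> 19 infected
Step 5: +5 new -> 24 infected
Step 6: +5 new -> 29 infected
Step 7: +2 new -> 31 infected
Step 8: +1 new -> 32 infected

Answer: 32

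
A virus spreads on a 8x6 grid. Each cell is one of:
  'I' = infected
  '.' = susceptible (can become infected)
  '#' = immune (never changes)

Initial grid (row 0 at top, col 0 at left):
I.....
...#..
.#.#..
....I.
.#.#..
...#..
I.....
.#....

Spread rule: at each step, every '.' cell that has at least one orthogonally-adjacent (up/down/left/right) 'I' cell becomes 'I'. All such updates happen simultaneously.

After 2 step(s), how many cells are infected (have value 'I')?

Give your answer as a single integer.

Step 0 (initial): 3 infected
Step 1: +9 new -> 12 infected
Step 2: +11 new -> 23 infected

Answer: 23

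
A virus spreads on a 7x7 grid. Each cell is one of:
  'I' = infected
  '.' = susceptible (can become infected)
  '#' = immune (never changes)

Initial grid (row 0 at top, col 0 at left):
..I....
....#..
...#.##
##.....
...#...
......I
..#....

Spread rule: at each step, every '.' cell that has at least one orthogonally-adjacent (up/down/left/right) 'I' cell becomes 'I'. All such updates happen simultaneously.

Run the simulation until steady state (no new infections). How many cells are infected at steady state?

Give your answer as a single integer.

Answer: 41

Derivation:
Step 0 (initial): 2 infected
Step 1: +6 new -> 8 infected
Step 2: +9 new -> 17 infected
Step 3: +8 new -> 25 infected
Step 4: +8 new -> 33 infected
Step 5: +4 new -> 37 infected
Step 6: +3 new -> 40 infected
Step 7: +1 new -> 41 infected
Step 8: +0 new -> 41 infected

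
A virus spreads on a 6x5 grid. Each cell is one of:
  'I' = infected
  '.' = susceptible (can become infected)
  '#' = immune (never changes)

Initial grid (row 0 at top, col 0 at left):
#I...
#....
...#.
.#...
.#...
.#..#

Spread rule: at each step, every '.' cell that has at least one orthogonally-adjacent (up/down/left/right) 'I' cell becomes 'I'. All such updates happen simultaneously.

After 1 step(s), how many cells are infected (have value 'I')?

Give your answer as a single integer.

Answer: 3

Derivation:
Step 0 (initial): 1 infected
Step 1: +2 new -> 3 infected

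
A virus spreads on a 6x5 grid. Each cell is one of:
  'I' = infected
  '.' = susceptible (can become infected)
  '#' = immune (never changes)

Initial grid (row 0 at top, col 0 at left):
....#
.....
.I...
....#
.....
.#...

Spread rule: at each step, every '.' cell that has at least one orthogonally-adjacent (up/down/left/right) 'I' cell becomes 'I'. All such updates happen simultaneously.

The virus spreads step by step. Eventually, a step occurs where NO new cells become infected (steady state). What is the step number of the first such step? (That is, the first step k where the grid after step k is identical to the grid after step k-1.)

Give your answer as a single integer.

Answer: 7

Derivation:
Step 0 (initial): 1 infected
Step 1: +4 new -> 5 infected
Step 2: +7 new -> 12 infected
Step 3: +7 new -> 19 infected
Step 4: +5 new -> 24 infected
Step 5: +2 new -> 26 infected
Step 6: +1 new -> 27 infected
Step 7: +0 new -> 27 infected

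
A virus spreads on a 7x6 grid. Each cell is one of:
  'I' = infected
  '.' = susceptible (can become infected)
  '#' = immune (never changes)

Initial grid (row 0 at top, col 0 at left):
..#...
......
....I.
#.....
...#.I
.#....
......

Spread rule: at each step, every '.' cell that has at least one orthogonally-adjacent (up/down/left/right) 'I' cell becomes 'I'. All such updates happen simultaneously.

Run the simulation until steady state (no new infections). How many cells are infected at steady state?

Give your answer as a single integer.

Answer: 38

Derivation:
Step 0 (initial): 2 infected
Step 1: +7 new -> 9 infected
Step 2: +7 new -> 16 infected
Step 3: +7 new -> 23 infected
Step 4: +6 new -> 29 infected
Step 5: +4 new -> 33 infected
Step 6: +3 new -> 36 infected
Step 7: +2 new -> 38 infected
Step 8: +0 new -> 38 infected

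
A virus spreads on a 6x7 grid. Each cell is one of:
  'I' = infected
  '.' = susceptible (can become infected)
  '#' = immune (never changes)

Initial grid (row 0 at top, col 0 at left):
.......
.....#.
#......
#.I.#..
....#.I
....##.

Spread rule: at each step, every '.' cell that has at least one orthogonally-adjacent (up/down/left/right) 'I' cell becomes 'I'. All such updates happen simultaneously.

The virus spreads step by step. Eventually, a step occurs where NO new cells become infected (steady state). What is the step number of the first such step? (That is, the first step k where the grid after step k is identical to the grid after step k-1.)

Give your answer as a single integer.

Step 0 (initial): 2 infected
Step 1: +7 new -> 9 infected
Step 2: +8 new -> 17 infected
Step 3: +9 new -> 26 infected
Step 4: +6 new -> 32 infected
Step 5: +3 new -> 35 infected
Step 6: +0 new -> 35 infected

Answer: 6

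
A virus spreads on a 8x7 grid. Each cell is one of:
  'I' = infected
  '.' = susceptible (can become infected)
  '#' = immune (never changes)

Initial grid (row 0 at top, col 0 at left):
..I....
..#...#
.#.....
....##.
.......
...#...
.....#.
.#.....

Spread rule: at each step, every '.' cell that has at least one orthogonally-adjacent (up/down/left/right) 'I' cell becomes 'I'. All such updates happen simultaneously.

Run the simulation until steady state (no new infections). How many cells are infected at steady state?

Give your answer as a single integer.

Answer: 48

Derivation:
Step 0 (initial): 1 infected
Step 1: +2 new -> 3 infected
Step 2: +4 new -> 7 infected
Step 3: +4 new -> 11 infected
Step 4: +6 new -> 17 infected
Step 5: +4 new -> 21 infected
Step 6: +5 new -> 26 infected
Step 7: +6 new -> 32 infected
Step 8: +6 new -> 38 infected
Step 9: +6 new -> 44 infected
Step 10: +3 new -> 47 infected
Step 11: +1 new -> 48 infected
Step 12: +0 new -> 48 infected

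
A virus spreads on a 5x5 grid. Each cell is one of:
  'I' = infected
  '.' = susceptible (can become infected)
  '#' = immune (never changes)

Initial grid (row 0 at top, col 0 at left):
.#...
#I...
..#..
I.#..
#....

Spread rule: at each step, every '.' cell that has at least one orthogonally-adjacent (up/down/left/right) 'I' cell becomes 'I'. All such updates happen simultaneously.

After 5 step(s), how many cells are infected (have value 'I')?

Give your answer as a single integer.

Step 0 (initial): 2 infected
Step 1: +4 new -> 6 infected
Step 2: +3 new -> 9 infected
Step 3: +4 new -> 13 infected
Step 4: +4 new -> 17 infected
Step 5: +2 new -> 19 infected

Answer: 19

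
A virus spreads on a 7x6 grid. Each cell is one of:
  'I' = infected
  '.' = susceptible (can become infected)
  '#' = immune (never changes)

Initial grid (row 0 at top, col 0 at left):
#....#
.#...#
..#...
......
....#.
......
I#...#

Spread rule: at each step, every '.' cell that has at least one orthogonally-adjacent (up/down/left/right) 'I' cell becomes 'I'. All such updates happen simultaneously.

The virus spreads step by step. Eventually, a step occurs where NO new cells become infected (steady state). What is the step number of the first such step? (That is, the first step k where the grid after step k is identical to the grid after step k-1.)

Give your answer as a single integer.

Answer: 12

Derivation:
Step 0 (initial): 1 infected
Step 1: +1 new -> 2 infected
Step 2: +2 new -> 4 infected
Step 3: +3 new -> 7 infected
Step 4: +5 new -> 12 infected
Step 5: +6 new -> 18 infected
Step 6: +3 new -> 21 infected
Step 7: +3 new -> 24 infected
Step 8: +3 new -> 27 infected
Step 9: +4 new -> 31 infected
Step 10: +2 new -> 33 infected
Step 11: +1 new -> 34 infected
Step 12: +0 new -> 34 infected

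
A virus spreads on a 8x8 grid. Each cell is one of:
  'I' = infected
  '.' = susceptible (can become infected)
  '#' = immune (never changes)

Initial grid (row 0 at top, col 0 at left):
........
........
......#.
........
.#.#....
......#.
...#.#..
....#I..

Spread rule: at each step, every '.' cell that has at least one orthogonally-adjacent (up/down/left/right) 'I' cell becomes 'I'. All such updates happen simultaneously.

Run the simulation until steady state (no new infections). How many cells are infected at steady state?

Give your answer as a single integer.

Answer: 57

Derivation:
Step 0 (initial): 1 infected
Step 1: +1 new -> 2 infected
Step 2: +2 new -> 4 infected
Step 3: +1 new -> 5 infected
Step 4: +1 new -> 6 infected
Step 5: +1 new -> 7 infected
Step 6: +2 new -> 9 infected
Step 7: +3 new -> 12 infected
Step 8: +4 new -> 16 infected
Step 9: +5 new -> 21 infected
Step 10: +6 new -> 27 infected
Step 11: +5 new -> 32 infected
Step 12: +7 new -> 39 infected
Step 13: +7 new -> 46 infected
Step 14: +7 new -> 53 infected
Step 15: +3 new -> 56 infected
Step 16: +1 new -> 57 infected
Step 17: +0 new -> 57 infected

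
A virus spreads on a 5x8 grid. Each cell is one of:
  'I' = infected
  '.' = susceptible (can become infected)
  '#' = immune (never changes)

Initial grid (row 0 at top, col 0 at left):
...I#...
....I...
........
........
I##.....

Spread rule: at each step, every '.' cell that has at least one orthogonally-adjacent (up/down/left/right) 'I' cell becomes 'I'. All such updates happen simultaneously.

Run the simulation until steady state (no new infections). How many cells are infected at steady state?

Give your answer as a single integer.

Step 0 (initial): 3 infected
Step 1: +5 new -> 8 infected
Step 2: +9 new -> 17 infected
Step 3: +12 new -> 29 infected
Step 4: +5 new -> 34 infected
Step 5: +2 new -> 36 infected
Step 6: +1 new -> 37 infected
Step 7: +0 new -> 37 infected

Answer: 37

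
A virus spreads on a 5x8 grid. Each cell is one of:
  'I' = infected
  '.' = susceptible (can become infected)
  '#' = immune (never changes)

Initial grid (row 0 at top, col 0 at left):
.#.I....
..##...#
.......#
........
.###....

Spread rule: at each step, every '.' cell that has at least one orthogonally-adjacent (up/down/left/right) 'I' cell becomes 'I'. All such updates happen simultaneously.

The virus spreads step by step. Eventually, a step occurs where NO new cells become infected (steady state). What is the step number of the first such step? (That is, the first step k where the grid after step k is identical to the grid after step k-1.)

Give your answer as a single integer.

Answer: 10

Derivation:
Step 0 (initial): 1 infected
Step 1: +2 new -> 3 infected
Step 2: +2 new -> 5 infected
Step 3: +3 new -> 8 infected
Step 4: +5 new -> 13 infected
Step 5: +5 new -> 18 infected
Step 6: +4 new -> 22 infected
Step 7: +5 new -> 27 infected
Step 8: +3 new -> 30 infected
Step 9: +2 new -> 32 infected
Step 10: +0 new -> 32 infected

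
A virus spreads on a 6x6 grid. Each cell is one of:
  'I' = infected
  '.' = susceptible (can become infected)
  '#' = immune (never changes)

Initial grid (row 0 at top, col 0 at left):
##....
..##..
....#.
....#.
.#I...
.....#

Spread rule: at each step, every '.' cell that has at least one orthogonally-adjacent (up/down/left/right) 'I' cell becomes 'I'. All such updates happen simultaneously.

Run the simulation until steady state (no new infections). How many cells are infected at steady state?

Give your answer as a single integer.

Answer: 28

Derivation:
Step 0 (initial): 1 infected
Step 1: +3 new -> 4 infected
Step 2: +6 new -> 10 infected
Step 3: +6 new -> 16 infected
Step 4: +4 new -> 20 infected
Step 5: +2 new -> 22 infected
Step 6: +1 new -> 23 infected
Step 7: +2 new -> 25 infected
Step 8: +1 new -> 26 infected
Step 9: +1 new -> 27 infected
Step 10: +1 new -> 28 infected
Step 11: +0 new -> 28 infected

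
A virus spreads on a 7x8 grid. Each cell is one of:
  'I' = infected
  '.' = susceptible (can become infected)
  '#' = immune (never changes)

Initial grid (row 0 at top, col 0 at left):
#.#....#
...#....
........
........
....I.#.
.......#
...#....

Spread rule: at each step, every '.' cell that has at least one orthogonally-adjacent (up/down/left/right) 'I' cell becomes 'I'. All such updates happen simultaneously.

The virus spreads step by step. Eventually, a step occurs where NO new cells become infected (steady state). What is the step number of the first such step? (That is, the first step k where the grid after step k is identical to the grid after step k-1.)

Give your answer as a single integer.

Step 0 (initial): 1 infected
Step 1: +4 new -> 5 infected
Step 2: +7 new -> 12 infected
Step 3: +9 new -> 21 infected
Step 4: +10 new -> 31 infected
Step 5: +11 new -> 42 infected
Step 6: +5 new -> 47 infected
Step 7: +2 new -> 49 infected
Step 8: +0 new -> 49 infected

Answer: 8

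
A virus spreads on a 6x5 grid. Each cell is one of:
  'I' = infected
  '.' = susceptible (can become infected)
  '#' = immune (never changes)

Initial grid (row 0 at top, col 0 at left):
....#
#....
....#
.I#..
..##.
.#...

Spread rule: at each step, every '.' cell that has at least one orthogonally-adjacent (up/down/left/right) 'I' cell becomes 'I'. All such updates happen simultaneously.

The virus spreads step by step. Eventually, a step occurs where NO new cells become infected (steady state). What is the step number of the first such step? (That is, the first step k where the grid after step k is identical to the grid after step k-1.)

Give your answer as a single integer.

Step 0 (initial): 1 infected
Step 1: +3 new -> 4 infected
Step 2: +4 new -> 8 infected
Step 3: +4 new -> 12 infected
Step 4: +4 new -> 16 infected
Step 5: +3 new -> 19 infected
Step 6: +1 new -> 20 infected
Step 7: +1 new -> 21 infected
Step 8: +1 new -> 22 infected
Step 9: +1 new -> 23 infected
Step 10: +0 new -> 23 infected

Answer: 10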